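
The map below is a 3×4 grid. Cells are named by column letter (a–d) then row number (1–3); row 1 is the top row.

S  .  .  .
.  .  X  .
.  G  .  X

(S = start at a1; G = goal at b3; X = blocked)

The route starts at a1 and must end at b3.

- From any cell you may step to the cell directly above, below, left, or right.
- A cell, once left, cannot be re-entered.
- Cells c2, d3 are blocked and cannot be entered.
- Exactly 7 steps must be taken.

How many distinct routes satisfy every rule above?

Need simple routes of exactly 7 moves from a1 to b3 (Manhattan distance 3, so 2 moves are spent on a detour and 2 undoing it).
No route satisfies every constraint, so the count is 0.

0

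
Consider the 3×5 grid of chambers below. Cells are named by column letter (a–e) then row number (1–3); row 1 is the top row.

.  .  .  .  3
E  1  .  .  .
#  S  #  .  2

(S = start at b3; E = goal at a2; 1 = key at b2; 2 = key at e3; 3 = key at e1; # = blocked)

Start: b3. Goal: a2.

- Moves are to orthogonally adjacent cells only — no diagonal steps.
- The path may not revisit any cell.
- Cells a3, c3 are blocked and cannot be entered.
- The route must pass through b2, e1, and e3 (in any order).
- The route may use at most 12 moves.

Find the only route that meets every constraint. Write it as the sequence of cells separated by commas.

The 12-move cap with required stops at b2, e1, e3 leaves no slack for detours.
Route from b3: up to b2, 2× right (reaching d2), down to d3, right to e3, 2× up (reaching e1), 4× left (reaching a1), down to a2 — 12 moves in all.
Check: all required cells visited; 12 ≤ 12 moves.

b3, b2, c2, d2, d3, e3, e2, e1, d1, c1, b1, a1, a2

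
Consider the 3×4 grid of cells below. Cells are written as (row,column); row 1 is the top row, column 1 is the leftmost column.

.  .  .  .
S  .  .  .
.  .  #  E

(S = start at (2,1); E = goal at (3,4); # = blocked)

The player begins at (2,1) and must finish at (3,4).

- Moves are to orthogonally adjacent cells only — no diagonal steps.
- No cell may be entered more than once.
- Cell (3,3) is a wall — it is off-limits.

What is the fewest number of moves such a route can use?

The Manhattan distance from (2,1) to (3,4) is |2−3| + |1−4| = 4, so at least 4 moves are needed.
A route of 4 moves achieves this: (2,1) → (2,2) → (2,3) → (2,4) → (3,4).
Since 4 matches the lower bound, it is optimal.

4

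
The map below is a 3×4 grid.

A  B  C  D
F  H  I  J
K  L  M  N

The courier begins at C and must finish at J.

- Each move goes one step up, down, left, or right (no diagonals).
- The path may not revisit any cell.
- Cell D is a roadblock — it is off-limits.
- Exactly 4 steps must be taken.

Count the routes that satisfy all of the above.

Need simple routes of exactly 4 moves from C to J (Manhattan distance 2, so 1 moves are spent on a detour and 1 undoing it).
Enumerating: C I M N J | C B H I J.
That gives 2 routes.

2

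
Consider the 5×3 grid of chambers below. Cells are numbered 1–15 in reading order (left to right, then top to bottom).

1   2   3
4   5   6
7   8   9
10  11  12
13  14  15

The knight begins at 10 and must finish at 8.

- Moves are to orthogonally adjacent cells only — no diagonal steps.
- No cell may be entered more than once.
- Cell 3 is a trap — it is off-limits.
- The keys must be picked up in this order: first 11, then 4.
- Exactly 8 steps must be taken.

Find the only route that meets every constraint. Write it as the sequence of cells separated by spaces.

10 11 12 9 6 5 4 7 8

The waypoints must appear in the order 11, 4, with no cell reused.
Route from 10: right 2 to 12, up 2 to 6, left 2 to 4, down 1 to 7, right 1 to 8 — 8 moves in all.
Check: order respected (11 at step 1, 4 at step 6); 8 moves as required.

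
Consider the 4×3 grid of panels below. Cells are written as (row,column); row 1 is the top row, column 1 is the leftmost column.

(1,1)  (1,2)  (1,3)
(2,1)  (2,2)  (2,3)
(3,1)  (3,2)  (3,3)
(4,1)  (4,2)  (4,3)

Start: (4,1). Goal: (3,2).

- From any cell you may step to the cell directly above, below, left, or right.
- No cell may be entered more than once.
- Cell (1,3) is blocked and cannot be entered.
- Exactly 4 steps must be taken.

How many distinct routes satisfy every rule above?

2

Need simple routes of exactly 4 moves from (4,1) to (3,2) (Manhattan distance 2, so 1 moves are spent on a detour and 1 undoing it).
Enumerating: (4,1) (3,1) (2,1) (2,2) (3,2) | (4,1) (4,2) (4,3) (3,3) (3,2).
That gives 2 routes.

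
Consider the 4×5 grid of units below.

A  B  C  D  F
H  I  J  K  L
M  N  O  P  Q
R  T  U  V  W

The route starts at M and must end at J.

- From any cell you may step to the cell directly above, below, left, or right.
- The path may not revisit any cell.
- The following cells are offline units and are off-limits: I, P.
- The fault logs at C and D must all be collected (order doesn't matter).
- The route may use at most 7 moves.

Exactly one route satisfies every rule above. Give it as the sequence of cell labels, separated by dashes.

Any route must reach C and D and still end at J within 7 moves, so the order of the required stops is forced.
Route from M: 2× up (reaching A), 3× right (reaching D), down to K, left to J — 7 moves in all.
Check: all required cells visited; 7 ≤ 7 moves.

M - H - A - B - C - D - K - J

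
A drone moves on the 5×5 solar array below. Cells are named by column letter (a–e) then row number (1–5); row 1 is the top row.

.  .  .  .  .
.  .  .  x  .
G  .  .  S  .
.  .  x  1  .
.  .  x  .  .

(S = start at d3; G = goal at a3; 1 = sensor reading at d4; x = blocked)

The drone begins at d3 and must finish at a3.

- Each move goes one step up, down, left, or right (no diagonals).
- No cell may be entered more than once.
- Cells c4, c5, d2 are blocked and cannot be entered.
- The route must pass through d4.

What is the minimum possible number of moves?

Any route passes through d4 somewhere between d3 and a3. Summing Manhattan distances along the two legs (d3 → d4 → a3) gives a lower bound of 1 + 4 = 5 moves.
The shortest route satisfying every rule uses 11 moves: d3 → d4 → e4 → e3 → e2 → e1 → d1 → c1 → c2 → c3 → b3 → a3.
The no-revisit rule (legs can't share cells) pushes the minimum above the 5-move bound; an exhaustive check rules out every length from 5 to 10 (on a 4-connected grid the length of any start-to-goal walk has the same parity as the Manhattan bound, so only lengths 5, 7, 9, … need checking), leaving 11 as the minimum.

11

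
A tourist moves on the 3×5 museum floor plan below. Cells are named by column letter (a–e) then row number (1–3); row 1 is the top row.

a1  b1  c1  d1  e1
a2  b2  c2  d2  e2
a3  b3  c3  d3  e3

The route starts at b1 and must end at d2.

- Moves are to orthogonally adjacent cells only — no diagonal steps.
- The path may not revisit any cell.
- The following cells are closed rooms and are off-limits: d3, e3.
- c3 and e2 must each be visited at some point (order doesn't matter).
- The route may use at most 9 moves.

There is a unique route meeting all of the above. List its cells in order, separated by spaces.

The 9-move cap with required stops at c3, e2 leaves no slack for detours.
Route from b1: 2× down (reaching b3), right to c3, 2× up (reaching c1), 2× right (reaching e1), down to e2, left to d2 — 9 moves in all.
Check: all required cells visited; 9 ≤ 9 moves.

b1 b2 b3 c3 c2 c1 d1 e1 e2 d2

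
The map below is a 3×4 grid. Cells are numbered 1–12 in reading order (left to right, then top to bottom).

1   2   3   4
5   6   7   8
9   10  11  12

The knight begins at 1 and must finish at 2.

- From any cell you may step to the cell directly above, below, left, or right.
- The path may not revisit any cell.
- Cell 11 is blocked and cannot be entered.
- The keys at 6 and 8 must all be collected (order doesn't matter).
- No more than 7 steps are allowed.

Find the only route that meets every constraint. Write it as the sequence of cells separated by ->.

The budget equals the shortest possible length, so every move has to be on a shortest route through the required cells.
Route from 1: down to 5, 3× right (reaching 8), up to 4, 2× left (reaching 2) — 7 moves in all.
Check: all required cells visited; 7 ≤ 7 moves.

1 -> 5 -> 6 -> 7 -> 8 -> 4 -> 3 -> 2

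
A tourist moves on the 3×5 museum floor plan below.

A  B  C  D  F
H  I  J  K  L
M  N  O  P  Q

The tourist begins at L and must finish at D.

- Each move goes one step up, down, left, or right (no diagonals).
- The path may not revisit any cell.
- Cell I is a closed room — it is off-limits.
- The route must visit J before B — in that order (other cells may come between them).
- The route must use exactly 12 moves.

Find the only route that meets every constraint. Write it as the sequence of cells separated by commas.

L, Q, P, K, J, O, N, M, H, A, B, C, D

The waypoints must appear in the order J, B, with no cell reused.
Route from L: down 1 to Q, left 1 to P, up 1 to K, left 1 to J, down 1 to O, left 2 to M, up 2 to A, right 3 to D — 12 moves in all.
Check: order respected (J at step 4, B at step 10); 12 moves as required.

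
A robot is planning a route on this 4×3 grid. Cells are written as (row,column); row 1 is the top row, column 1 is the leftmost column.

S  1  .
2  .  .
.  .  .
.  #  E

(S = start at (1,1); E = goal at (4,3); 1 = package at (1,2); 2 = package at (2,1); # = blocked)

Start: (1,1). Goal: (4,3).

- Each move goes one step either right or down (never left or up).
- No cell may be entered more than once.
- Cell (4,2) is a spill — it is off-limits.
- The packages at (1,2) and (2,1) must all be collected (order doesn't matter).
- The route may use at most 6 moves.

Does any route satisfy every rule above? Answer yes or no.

no

(2,1) is below but to the left of (1,2): going (1,2) → (2,1) would need a leftward move and (2,1) → (1,2) an upward move, so no right/down-only route can visit both required cells.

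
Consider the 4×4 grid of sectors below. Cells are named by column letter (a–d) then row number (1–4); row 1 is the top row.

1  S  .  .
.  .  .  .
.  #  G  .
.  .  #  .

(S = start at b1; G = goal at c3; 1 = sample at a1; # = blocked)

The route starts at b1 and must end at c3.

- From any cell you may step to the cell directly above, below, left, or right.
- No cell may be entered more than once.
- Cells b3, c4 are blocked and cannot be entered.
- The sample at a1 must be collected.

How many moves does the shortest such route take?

5

Any route passes through a1 somewhere between b1 and c3. Summing Manhattan distances along the two legs (b1 → a1 → c3) gives a lower bound of 1 + 4 = 5 moves.
A route of 5 moves achieves this: b1 → a1 → a2 → b2 → c2 → c3.
Since 5 matches the lower bound, it is optimal.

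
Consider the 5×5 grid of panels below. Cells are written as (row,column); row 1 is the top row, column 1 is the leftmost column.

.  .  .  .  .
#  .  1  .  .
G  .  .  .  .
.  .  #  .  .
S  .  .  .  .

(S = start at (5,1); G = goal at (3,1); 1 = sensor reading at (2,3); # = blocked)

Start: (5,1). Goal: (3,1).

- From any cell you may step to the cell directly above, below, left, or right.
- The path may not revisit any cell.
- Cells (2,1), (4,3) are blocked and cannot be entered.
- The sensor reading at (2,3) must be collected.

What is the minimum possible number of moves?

Any route passes through (2,3) somewhere between (5,1) and (3,1). Summing Manhattan distances along the two legs ((5,1) → (2,3) → (3,1)) gives a lower bound of 5 + 3 = 8 moves.
The shortest route satisfying every rule uses 10 moves: (5,1) → (5,2) → (5,3) → (5,4) → (4,4) → (3,4) → (2,4) → (2,3) → (3,3) → (3,2) → (3,1).
The no-revisit rule (legs can't share cells) pushes the minimum above the 8-move bound; an exhaustive check rules out every length from 8 to 9, leaving 10 as the minimum.

10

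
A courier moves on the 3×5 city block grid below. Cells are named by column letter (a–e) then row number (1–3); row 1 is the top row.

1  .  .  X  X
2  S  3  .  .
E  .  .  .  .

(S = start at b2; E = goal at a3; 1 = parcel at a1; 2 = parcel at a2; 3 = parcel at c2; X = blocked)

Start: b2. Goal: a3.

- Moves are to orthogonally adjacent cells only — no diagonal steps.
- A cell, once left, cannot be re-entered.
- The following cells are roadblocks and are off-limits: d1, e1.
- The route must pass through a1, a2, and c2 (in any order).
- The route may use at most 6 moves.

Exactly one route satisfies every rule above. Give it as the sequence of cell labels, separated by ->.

b2 -> c2 -> c1 -> b1 -> a1 -> a2 -> a3

Any route must reach a1, a2, and c2 and still end at a3 within 6 moves, so the order of the required stops is forced.
Route from b2: right to c2, up to c1, 2× left (reaching a1), 2× down (reaching a3) — 6 moves in all.
Check: all required cells visited; 6 ≤ 6 moves.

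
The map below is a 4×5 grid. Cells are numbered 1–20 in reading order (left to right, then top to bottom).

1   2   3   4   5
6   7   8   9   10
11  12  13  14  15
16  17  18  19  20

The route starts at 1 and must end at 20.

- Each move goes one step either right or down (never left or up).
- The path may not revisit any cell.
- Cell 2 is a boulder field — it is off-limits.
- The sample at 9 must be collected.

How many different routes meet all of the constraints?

A right/down-only route from 1 to 20 makes exactly 3 down-moves and 4 right-moves in some order.
With no other constraints that would be C(7,3) = 35 routes.
Split at 9 and multiply the segment counts (each segment already excludes blocked cells): 1→9: 1; 9→20: 3; product = 3.
That gives 3 routes.

3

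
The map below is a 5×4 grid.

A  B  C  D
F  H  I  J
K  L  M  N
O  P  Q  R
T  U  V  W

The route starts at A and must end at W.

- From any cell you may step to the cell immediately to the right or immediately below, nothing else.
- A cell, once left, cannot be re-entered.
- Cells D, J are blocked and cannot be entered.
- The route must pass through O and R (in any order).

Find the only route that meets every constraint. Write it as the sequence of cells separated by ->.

A -> F -> K -> O -> P -> Q -> R -> W

Moves only go right or down, so the column and row indices never decrease.
Route from A: 3× down (reaching O), 3× right (reaching R), down to W — 7 moves in all.
Check: all required cells visited.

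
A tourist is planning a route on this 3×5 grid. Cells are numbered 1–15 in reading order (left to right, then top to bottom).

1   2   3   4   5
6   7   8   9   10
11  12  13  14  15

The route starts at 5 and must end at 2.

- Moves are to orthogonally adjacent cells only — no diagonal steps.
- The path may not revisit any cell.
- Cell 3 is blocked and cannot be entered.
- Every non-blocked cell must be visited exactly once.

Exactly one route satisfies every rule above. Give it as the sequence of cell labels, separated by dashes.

Need to visit all 14 open cells exactly once, starting at 5 and ending at 2.
Route from 5: left to 4, down to 9, right to 10, down to 15, 2× left (reaching 13), up to 8, left to 7, down to 12, left to 11, 2× up (reaching 1), right to 2 — 13 moves in all.
Check: all 14 open cells covered.

5 - 4 - 9 - 10 - 15 - 14 - 13 - 8 - 7 - 12 - 11 - 6 - 1 - 2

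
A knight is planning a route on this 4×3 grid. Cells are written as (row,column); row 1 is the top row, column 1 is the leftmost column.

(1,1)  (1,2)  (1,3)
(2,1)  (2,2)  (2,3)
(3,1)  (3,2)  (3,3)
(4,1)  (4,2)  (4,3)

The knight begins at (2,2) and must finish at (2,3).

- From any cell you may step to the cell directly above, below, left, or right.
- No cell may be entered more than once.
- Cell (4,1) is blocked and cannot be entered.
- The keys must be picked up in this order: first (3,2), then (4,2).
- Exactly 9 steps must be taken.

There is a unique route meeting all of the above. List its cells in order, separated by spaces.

The waypoints must appear in the order (3,2), (4,2), with no cell reused.
Route from (2,2): up 1 to (1,2), left 1 to (1,1), down 2 to (3,1), right 1 to (3,2), down 1 to (4,2), right 1 to (4,3), up 2 to (2,3) — 9 moves in all.
Check: order respected ((3,2) at step 5, (4,2) at step 6); 9 moves as required.

(2,2) (1,2) (1,1) (2,1) (3,1) (3,2) (4,2) (4,3) (3,3) (2,3)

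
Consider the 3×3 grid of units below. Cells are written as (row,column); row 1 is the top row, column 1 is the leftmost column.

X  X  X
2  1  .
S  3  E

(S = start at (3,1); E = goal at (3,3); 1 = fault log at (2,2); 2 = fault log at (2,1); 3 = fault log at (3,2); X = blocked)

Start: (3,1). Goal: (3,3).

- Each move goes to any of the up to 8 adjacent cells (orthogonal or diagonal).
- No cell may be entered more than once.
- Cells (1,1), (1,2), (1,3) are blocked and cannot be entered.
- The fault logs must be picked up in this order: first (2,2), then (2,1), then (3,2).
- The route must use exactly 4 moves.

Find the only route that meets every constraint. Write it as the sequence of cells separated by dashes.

The waypoints must appear in the order (2,2), (2,1), (3,2), with no cell reused.
Route from (3,1): up-right 1 to (2,2), left 1 to (2,1), down-right 1 to (3,2), right 1 to (3,3) — 4 moves in all.
Check: order respected (1 at step 1, 2 at step 2, 3 at step 3); 4 moves as required.

(3,1) - (2,2) - (2,1) - (3,2) - (3,3)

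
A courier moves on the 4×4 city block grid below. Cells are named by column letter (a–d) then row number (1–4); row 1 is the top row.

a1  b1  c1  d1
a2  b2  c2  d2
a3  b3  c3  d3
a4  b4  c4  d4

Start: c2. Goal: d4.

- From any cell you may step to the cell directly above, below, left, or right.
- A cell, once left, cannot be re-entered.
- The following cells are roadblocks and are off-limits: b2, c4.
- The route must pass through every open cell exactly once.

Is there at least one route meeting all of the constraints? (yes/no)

One route that works: c2 → c3 → b3 → b4 → a4 → a3 → a2 → a1 → b1 → c1 → d1 → d2 → d3 → d4.

yes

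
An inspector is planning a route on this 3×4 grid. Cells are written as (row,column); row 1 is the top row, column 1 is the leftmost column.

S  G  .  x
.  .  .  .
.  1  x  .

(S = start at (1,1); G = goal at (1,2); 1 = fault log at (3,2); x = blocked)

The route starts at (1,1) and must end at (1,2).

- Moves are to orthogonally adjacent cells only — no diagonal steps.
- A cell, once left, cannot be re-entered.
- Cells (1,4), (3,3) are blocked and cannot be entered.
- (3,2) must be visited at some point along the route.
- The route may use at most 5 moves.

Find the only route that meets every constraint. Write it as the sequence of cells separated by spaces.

The budget equals the shortest possible length, so every move has to be on a shortest route through the required cells.
Route from (1,1): down 2 to (3,1), right 1 to (3,2), up 2 to (1,2) — 5 moves in all.
Check: all required cells visited; 5 ≤ 5 moves.

(1,1) (2,1) (3,1) (3,2) (2,2) (1,2)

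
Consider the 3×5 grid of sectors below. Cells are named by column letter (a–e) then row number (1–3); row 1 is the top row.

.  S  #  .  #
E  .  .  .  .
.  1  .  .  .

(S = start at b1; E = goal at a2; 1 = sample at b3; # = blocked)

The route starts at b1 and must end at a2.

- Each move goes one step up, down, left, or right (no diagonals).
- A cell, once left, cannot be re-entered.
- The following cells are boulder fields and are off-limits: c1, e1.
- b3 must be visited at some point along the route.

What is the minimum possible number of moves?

Any route passes through b3 somewhere between b1 and a2. Summing Manhattan distances along the two legs (b1 → b3 → a2) gives a lower bound of 2 + 2 = 4 moves.
A route of 4 moves achieves this: b1 → b2 → b3 → a3 → a2.
Since 4 matches the lower bound, it is optimal.

4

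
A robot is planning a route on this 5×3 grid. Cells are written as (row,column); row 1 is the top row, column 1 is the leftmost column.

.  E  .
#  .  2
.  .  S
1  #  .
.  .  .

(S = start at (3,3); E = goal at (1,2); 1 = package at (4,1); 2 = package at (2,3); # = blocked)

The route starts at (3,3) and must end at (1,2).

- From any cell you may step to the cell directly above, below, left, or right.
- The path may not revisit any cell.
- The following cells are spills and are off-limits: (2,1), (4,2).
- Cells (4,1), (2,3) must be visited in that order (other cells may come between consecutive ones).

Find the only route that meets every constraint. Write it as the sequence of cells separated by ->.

The waypoints must appear in the order (4,1), (2,3), with no cell reused.
Route from (3,3): 2× down (reaching (5,3)), 2× left (reaching (5,1)), 2× up (reaching (3,1)), right to (3,2), up to (2,2), right to (2,3), up to (1,3), left to (1,2) — 11 moves in all.
Check: order respected (1 at step 5, 2 at step 9).

(3,3) -> (4,3) -> (5,3) -> (5,2) -> (5,1) -> (4,1) -> (3,1) -> (3,2) -> (2,2) -> (2,3) -> (1,3) -> (1,2)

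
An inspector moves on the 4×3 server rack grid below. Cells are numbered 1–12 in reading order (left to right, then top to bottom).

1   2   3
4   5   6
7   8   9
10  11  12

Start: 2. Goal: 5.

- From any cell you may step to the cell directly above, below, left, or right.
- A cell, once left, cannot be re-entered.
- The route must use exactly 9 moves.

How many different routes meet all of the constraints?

Need simple routes of exactly 9 moves from 2 to 5 (Manhattan distance 1, so 4 moves are spent on a detour and 4 undoing it).
Enumerating: 2 1 4 7 10 11 8 9 6 5 | 2 1 4 7 10 11 12 9 6 5 | 2 1 4 7 10 11 12 9 8 5 | 2 1 4 7 8 11 12 9 6 5 | 2 3 6 9 12 11 8 7 4 5 | 2 3 6 9 12 11 10 7 4 5 | 2 3 6 9 12 11 10 7 8 5 | 2 3 6 9 8 11 10 7 4 5.
That gives 8 routes.

8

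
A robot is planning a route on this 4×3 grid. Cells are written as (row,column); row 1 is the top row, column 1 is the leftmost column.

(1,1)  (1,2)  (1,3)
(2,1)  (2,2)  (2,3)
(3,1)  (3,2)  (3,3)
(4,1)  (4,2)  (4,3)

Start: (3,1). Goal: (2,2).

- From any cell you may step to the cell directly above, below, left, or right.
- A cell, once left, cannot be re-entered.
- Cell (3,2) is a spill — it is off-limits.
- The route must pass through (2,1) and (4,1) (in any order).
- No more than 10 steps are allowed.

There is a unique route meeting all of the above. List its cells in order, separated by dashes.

The 10-move cap with required stops at (2,1), (4,1) leaves no slack for detours.
Route from (3,1): down to (4,1), 2× right (reaching (4,3)), 3× up (reaching (1,3)), 2× left (reaching (1,1)), down to (2,1), right to (2,2) — 10 moves in all.
Check: all required cells visited; 10 ≤ 10 moves.

(3,1) - (4,1) - (4,2) - (4,3) - (3,3) - (2,3) - (1,3) - (1,2) - (1,1) - (2,1) - (2,2)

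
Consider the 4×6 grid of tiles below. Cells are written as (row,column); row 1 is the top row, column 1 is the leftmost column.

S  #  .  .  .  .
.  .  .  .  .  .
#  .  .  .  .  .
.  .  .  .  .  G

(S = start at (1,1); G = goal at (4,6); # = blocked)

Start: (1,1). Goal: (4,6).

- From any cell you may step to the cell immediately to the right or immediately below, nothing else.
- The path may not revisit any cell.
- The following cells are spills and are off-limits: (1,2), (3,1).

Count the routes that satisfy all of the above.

15

A right/down-only route from (1,1) to (4,6) makes exactly 3 down-moves and 5 right-moves in some order.
With no other constraints that would be C(8,3) = 56 routes.
Subtract routes through each blocked cell (inclusion–exclusion for overlaps): − through (1,2): 35 − through (3,1): 6 → 15.
That gives 15 routes.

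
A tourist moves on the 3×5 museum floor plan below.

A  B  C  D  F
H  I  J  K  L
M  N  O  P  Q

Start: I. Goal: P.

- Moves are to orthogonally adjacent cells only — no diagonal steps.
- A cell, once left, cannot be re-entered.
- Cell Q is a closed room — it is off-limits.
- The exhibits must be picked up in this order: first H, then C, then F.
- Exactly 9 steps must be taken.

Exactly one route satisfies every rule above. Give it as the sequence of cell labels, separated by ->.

The waypoints must appear in the order H, C, F, with no cell reused.
Route from I: left 1 to H, up 1 to A, right 4 to F, down 1 to L, left 1 to K, down 1 to P — 9 moves in all.
Check: order respected (H at step 1, C at step 4, F at step 6); 9 moves as required.

I -> H -> A -> B -> C -> D -> F -> L -> K -> P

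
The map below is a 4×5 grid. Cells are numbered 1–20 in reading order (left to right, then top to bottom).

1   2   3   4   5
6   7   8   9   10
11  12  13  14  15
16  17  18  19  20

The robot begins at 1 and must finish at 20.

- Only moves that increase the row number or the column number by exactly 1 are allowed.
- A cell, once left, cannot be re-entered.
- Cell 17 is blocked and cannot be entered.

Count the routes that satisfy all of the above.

A right/down-only route from 1 to 20 makes exactly 3 down-moves and 4 right-moves in some order.
With no other constraints that would be C(7,3) = 35 routes.
Subtract routes through each blocked cell (inclusion–exclusion for overlaps): − through 17: 4 → 31.
That gives 31 routes.

31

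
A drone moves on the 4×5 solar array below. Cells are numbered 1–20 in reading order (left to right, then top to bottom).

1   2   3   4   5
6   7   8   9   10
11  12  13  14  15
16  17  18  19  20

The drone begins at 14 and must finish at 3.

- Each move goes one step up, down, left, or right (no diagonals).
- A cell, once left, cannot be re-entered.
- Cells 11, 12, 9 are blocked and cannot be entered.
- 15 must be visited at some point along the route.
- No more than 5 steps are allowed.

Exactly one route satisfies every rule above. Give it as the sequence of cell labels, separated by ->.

The 5-move cap with required stops at 15 leaves no slack for detours.
Route from 14: right to 15, 2× up (reaching 5), 2× left (reaching 3) — 5 moves in all.
Check: all required cells visited; 5 ≤ 5 moves.

14 -> 15 -> 10 -> 5 -> 4 -> 3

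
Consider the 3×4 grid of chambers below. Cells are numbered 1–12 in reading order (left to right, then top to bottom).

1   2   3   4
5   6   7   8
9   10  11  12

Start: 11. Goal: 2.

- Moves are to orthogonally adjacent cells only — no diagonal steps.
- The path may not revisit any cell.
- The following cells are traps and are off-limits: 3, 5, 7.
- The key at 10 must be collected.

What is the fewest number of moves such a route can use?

Any route passes through 10 somewhere between 11 and 2. Summing Manhattan distances along the two legs (11 → 10 → 2) gives a lower bound of 1 + 2 = 3 moves.
A route of 3 moves achieves this: 11 → 10 → 6 → 2.
Since 3 matches the lower bound, it is optimal.

3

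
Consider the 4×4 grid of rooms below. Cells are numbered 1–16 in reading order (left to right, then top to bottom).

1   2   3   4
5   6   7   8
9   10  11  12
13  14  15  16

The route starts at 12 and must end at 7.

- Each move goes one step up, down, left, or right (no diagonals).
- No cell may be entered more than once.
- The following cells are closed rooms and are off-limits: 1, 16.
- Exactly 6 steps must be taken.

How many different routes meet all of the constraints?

4

Need simple routes of exactly 6 moves from 12 to 7 (Manhattan distance 2, so 2 moves are spent on a detour and 2 undoing it).
Enumerating: 12 8 4 3 2 6 7 | 12 11 15 14 10 6 7 | 12 11 10 6 2 3 7 | 12 11 10 9 5 6 7.
That gives 4 routes.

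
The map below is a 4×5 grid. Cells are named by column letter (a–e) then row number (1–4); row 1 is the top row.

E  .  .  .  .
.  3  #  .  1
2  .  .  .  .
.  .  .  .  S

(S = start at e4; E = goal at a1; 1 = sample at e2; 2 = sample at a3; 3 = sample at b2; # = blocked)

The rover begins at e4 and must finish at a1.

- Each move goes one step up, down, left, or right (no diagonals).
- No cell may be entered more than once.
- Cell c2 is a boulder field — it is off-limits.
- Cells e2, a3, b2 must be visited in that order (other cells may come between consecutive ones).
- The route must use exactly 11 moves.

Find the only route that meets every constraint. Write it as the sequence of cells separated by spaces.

e4 e3 e2 d2 d3 c3 b3 a3 a2 b2 b1 a1

The waypoints must appear in the order e2, a3, b2, with no cell reused.
Route from e4: 2× up (reaching e2), left to d2, down to d3, 3× left (reaching a3), up to a2, right to b2, up to b1, left to a1 — 11 moves in all.
Check: order respected (1 at step 2, 2 at step 7, 3 at step 9); 11 moves as required.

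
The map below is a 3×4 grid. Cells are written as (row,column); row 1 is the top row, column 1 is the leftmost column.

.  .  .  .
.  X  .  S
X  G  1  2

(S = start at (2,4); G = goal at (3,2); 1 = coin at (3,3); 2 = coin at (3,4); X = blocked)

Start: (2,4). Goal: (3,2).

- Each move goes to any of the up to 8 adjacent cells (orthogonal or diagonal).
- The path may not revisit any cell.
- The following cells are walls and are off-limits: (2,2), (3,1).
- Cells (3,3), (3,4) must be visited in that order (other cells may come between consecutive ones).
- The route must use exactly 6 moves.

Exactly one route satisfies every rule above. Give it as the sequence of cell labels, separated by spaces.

(2,4) (3,3) (3,4) (2,3) (1,2) (2,1) (3,2)

The waypoints must appear in the order (3,3), (3,4), with no cell reused.
Route from (2,4): down-left 1 to (3,3), right 1 to (3,4), up-left 2 to (1,2), down-left 1 to (2,1), down-right 1 to (3,2) — 6 moves in all.
Check: order respected (1 at step 1, 2 at step 2); 6 moves as required.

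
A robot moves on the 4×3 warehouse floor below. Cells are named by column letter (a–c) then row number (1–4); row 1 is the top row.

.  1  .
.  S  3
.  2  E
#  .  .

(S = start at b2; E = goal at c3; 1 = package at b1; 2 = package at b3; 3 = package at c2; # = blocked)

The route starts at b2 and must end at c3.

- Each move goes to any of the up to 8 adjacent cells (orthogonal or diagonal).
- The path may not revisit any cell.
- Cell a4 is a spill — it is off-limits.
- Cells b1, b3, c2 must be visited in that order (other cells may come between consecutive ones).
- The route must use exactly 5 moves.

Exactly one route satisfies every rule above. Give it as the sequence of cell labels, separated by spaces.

b2 b1 a2 b3 c2 c3

The waypoints must appear in the order b1, b3, c2, with no cell reused.
Route from b2: up to b1, down-left to a2, down-right to b3, up-right to c2, down to c3 — 5 moves in all.
Check: order respected (1 at step 1, 2 at step 3, 3 at step 4); 5 moves as required.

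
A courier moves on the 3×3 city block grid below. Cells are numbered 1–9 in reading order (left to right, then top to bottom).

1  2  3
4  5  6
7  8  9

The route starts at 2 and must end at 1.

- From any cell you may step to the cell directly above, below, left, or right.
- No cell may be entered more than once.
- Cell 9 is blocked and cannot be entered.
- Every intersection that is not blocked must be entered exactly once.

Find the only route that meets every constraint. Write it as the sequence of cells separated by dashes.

Need to visit all 8 open cells exactly once, starting at 2 and ending at 1.
Cell 8 has only two open neighbours (5 and 7), so the path must pass straight through it: one of those is the cell it's entered from and the other is where it exits.
Route from 2: right 1 to 3, down 1 to 6, left 1 to 5, down 1 to 8, left 1 to 7, up 2 to 1 — 7 moves in all.
Check: all 8 open cells covered.

2 - 3 - 6 - 5 - 8 - 7 - 4 - 1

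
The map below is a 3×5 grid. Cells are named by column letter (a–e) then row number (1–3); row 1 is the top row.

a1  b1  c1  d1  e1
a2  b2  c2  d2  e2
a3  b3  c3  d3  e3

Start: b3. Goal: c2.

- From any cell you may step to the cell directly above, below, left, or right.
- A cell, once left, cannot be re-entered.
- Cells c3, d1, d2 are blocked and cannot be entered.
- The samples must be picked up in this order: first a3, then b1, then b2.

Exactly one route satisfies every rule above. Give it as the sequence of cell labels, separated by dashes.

b3 - a3 - a2 - a1 - b1 - b2 - c2

The waypoints must appear in the order a3, b1, b2, with no cell reused.
Route from b3: left to a3, 2× up (reaching a1), right to b1, down to b2, right to c2 — 6 moves in all.
Check: order respected (a3 at step 1, b1 at step 4, b2 at step 5).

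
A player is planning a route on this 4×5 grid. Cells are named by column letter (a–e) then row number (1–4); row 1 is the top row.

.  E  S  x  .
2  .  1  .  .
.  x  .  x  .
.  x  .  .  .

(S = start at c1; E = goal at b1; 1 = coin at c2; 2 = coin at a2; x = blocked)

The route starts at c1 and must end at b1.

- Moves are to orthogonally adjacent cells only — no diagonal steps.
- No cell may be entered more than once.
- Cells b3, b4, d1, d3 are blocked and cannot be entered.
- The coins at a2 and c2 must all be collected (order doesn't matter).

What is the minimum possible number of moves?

Any route passes through a2 and c2 in some order between c1 and b1. Summing Manhattan distances along each leg and taking the cheapest ordering (c1 → c2 → a2 → b1) gives a lower bound of 1 + 2 + 2 = 5 moves.
A route of 5 moves achieves this: c1 → c2 → b2 → a2 → a1 → b1.
Since 5 matches the lower bound, it is optimal.

5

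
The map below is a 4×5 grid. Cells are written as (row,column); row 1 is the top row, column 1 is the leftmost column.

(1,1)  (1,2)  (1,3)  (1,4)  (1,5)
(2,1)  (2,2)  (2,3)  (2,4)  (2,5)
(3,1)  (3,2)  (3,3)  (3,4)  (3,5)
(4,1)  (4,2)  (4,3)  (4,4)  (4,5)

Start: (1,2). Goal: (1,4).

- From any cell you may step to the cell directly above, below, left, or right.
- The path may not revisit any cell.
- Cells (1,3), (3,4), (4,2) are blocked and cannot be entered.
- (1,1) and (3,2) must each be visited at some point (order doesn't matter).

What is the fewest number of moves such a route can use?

8

Any route passes through (1,1) and (3,2) in some order between (1,2) and (1,4). Summing Manhattan distances along each leg and taking the cheapest ordering ((1,2) → (1,1) → (3,2) → (1,4)) gives a lower bound of 1 + 3 + 4 = 8 moves.
A route of 8 moves achieves this: (1,2) → (1,1) → (2,1) → (3,1) → (3,2) → (2,2) → (2,3) → (2,4) → (1,4).
Since 8 matches the lower bound, it is optimal.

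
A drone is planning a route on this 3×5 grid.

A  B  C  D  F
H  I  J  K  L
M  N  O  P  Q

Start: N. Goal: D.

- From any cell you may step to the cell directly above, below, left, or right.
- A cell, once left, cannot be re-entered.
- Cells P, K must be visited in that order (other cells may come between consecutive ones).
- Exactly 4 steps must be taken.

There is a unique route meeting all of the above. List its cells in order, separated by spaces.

The waypoints must appear in the order P, K, with no cell reused.
Route from N: right 2 to P, up 2 to D — 4 moves in all.
Check: order respected (P at step 2, K at step 3); 4 moves as required.

N O P K D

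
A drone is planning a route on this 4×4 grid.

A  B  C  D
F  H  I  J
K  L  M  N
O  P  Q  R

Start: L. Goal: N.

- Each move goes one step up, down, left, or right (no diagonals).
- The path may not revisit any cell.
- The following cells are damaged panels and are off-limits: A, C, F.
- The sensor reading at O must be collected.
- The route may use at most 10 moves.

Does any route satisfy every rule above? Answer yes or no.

One route that works: L → K → O → P → Q → M → N.

yes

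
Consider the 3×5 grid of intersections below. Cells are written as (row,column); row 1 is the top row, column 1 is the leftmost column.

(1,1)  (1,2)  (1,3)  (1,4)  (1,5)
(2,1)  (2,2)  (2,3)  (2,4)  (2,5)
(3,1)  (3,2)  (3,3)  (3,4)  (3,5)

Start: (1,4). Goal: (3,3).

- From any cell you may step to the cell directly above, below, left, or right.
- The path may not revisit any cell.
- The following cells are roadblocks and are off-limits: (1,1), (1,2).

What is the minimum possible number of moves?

3

The Manhattan distance from (1,4) to (3,3) is |1−3| + |4−3| = 3, so at least 3 moves are needed.
A route of 3 moves achieves this: (1,4) → (2,4) → (3,4) → (3,3).
Since 3 matches the lower bound, it is optimal.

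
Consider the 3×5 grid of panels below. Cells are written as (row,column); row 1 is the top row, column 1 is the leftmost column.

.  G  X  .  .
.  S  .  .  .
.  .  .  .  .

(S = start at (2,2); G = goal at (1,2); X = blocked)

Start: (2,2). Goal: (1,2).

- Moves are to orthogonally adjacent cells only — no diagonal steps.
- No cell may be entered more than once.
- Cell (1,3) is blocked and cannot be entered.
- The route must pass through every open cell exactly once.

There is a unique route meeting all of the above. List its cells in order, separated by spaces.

(2,2) (2,3) (2,4) (1,4) (1,5) (2,5) (3,5) (3,4) (3,3) (3,2) (3,1) (2,1) (1,1) (1,2)

Need to visit all 14 open cells exactly once, starting at (2,2) and ending at (1,2).
Route from (2,2): 2× right (reaching (2,4)), up to (1,4), right to (1,5), 2× down (reaching (3,5)), 4× left (reaching (3,1)), 2× up (reaching (1,1)), right to (1,2) — 13 moves in all.
Check: all 14 open cells covered.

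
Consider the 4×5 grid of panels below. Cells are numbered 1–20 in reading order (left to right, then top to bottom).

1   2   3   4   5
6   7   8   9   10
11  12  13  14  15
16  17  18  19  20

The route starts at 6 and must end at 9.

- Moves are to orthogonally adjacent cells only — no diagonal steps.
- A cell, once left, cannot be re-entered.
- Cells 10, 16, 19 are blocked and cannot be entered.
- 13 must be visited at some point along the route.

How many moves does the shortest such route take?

5

Any route passes through 13 somewhere between 6 and 9. Summing Manhattan distances along the two legs (6 → 13 → 9) gives a lower bound of 3 + 2 = 5 moves.
A route of 5 moves achieves this: 6 → 11 → 12 → 13 → 8 → 9.
Since 5 matches the lower bound, it is optimal.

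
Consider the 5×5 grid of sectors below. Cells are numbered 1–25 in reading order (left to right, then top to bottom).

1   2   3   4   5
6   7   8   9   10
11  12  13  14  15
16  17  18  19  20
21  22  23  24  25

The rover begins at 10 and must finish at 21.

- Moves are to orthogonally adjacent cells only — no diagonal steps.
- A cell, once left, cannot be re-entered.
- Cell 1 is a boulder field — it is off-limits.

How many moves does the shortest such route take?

7

The Manhattan distance from 10 to 21 is |2−5| + |5−1| = 7, so at least 7 moves are needed.
A route of 7 moves achieves this: 10 → 15 → 20 → 25 → 24 → 23 → 22 → 21.
Since 7 matches the lower bound, it is optimal.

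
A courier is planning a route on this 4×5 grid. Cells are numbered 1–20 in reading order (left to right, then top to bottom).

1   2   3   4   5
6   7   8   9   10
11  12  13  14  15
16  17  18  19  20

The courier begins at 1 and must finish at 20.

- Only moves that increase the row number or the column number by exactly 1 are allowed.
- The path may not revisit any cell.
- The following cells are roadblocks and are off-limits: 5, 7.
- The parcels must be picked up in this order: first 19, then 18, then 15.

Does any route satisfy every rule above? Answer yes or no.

18 lies to the left of 19, so going from 19 to 18 would need a leftward move — but moves only go right/down, so 19 cannot be visited before 18.

no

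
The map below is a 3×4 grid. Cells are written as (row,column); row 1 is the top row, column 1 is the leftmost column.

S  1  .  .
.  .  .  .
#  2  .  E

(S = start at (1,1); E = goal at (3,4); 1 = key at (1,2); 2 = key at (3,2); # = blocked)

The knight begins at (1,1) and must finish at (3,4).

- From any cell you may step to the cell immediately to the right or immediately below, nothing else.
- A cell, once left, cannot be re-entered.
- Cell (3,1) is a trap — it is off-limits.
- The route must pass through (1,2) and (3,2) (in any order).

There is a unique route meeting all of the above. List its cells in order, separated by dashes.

Moves only go right or down, so the column and row indices never decrease.
Route from (1,1): right to (1,2), 2× down (reaching (3,2)), 2× right (reaching (3,4)) — 5 moves in all.
Check: all required cells visited.

(1,1) - (1,2) - (2,2) - (3,2) - (3,3) - (3,4)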